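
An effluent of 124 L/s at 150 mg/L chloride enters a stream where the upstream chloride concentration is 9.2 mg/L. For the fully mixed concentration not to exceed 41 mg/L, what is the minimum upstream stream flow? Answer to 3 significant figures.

425 L/s

Set C_mix = 41: (Q·9.200 + 124.0·150.0) / (Q + 124.0) = 41
→ Q = 124.0·(150.0 − 41)/(41 − 9.200) = 425.0 L/s.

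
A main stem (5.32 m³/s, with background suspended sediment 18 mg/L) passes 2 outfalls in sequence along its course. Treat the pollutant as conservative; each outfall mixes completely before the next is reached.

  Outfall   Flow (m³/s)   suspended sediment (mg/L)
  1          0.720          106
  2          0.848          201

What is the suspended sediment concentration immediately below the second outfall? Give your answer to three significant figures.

49.7 mg/L

Below outfall 1: Q → 6.040 m³/s, C = (5.320·18.00 + 0.7200·106.0)/6.040 = 28.49 mg/L.
Below outfall 2: Q → 6.888 m³/s, C = (6.040·28.49 + 0.8480·201.0)/6.888 = 49.73 mg/L.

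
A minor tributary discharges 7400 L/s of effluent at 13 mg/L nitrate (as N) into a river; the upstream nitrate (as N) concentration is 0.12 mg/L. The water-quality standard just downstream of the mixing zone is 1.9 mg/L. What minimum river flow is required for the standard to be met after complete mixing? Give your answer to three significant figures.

Set C_mix = 1.9: (Q·0.1200 + 7400·13.00) / (Q + 7400) = 1.9
→ Q = 7400·(13.00 − 1.9)/(1.9 − 0.1200) = 46150 L/s.

46100 L/s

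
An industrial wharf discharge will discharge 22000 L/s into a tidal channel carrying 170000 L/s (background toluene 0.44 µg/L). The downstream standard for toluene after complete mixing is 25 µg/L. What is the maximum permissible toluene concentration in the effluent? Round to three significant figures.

215 µg/L

At the limit, (Qr·Cr + Qe·Cₑ)/(Qr + Qe) = 25:
Cₑ = (192000·25 − 170000·0.4400) / 22000 = 214.8 µg/L.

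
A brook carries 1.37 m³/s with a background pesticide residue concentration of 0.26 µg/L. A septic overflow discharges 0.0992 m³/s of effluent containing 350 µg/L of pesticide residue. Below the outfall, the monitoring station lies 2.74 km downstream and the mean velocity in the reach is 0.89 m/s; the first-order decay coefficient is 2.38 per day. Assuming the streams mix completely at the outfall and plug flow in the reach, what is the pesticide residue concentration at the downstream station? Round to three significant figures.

Conservation of mass: C = (1.370·0.2600 + 0.09920·350.0) / 1.469 = 35.08/1.469 = 23.87 µg/L.
Travel time t = 2.74·1000 / 0.89 = 3079 s = 0.8552 h.
First-order decay: C = 23.87·exp(−k·t) = 23.87·0.9187 = 21.93 µg/L.

21.9 µg/L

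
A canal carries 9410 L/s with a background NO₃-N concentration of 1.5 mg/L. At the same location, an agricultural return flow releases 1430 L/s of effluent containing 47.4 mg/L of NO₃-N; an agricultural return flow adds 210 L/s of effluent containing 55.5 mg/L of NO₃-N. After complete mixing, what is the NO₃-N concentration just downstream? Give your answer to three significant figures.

8.47 mg/L

Mass balance: C = (9410·1.500 + 1430·47.40 + 210.0·55.50) / 11050 = 93550/11050 = 8.466 mg/L.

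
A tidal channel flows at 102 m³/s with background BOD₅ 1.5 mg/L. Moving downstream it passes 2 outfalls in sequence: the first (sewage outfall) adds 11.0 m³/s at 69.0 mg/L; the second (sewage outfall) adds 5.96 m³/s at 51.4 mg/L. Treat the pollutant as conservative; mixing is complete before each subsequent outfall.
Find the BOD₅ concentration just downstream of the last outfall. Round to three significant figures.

After outfall 1: Q = 102.0 + 11.00 = 113.0 m³/s; C = (102.0·1.500 + 11.00·69.00)/113.0 = 8.071 mg/L.
After outfall 2: Q = 113.0 + 5.960 = 119.0 m³/s; C = (113.0·8.071 + 5.960·51.40)/119.0 = 10.24 mg/L.

10.2 mg/L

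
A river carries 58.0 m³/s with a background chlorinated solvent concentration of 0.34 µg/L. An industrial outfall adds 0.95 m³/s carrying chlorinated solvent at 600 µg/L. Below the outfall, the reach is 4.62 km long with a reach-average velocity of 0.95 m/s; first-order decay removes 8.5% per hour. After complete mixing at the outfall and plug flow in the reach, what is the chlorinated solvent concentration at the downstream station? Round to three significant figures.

8.87 µg/L

Mixed concentration C = ΣQC/ΣQ = (58.00·0.3400 + 0.9500·600.0) / 58.95 = 589.7/58.95 = 10.00 µg/L.
Travel time t = 4.62·1000 / 0.95 = 4863 s = 1.351 h.
8.5%/h lost → k = −ln(1 − 0.085) = 0.08883 h⁻¹.
Decay over the reach: 10.00·exp(−kt) = 10.00·0.8869 = 8.873 µg/L.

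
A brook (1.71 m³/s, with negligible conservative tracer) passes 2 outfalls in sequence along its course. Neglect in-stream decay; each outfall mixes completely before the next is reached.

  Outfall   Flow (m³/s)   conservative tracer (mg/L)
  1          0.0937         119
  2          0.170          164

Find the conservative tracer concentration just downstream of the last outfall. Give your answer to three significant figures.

Below outfall 1: Q → 1.804 m³/s, C = (1.710·0 + 0.09370·119.0)/1.804 = 6.182 mg/L.
Below outfall 2: Q → 1.974 m³/s, C = (1.804·6.182 + 0.1700·164.0)/1.974 = 19.78 mg/L.

19.8 mg/L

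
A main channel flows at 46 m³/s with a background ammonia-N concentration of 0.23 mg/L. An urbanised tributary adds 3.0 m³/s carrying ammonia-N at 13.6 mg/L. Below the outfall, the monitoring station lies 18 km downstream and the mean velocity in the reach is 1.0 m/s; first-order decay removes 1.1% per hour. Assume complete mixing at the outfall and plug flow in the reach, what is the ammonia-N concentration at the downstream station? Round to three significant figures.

After mixing, C = (46.00·0.2300 + 3.000·13.60) / 49.00 = 51.38/49.00 = 1.049 mg/L.
Travel time t = 18·1000 / 1.0 = 18000 s = 5.000 h.
1.1%/h lost → k = −ln(1 − 0.011) = 0.01106 h⁻¹.
Decay over the reach: 1.049·exp(−kt) = 1.049·0.9462 = 0.9922 mg/L.

0.992 mg/L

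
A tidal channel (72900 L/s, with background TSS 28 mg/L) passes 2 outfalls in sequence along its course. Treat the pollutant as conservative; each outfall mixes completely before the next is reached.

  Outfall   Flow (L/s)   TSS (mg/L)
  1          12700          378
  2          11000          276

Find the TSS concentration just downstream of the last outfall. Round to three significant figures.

Below outfall 1: Q → 85600 L/s, C = (72900·28.00 + 12700·378.0)/85600 = 79.93 mg/L.
Below outfall 2: Q → 96600 L/s, C = (85600·79.93 + 11000·276.0)/96600 = 102.3 mg/L.

102 mg/L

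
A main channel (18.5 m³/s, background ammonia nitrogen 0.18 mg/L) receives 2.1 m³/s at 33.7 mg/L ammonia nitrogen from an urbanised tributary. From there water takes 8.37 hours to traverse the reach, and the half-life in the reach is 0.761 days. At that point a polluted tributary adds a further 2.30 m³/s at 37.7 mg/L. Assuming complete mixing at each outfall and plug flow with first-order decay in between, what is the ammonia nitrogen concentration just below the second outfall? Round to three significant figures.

6.14 mg/L

After mixing, C = (18.50·0.1800 + 2.100·33.70) / 20.60 = 74.10/20.60 = 3.597 mg/L; combined flow 20.60 m³/s.
Half-life 0.761 d → k = ln 2 / 0.761 = 0.9108 d⁻¹.
Applying C = C₀e^(−kt): 3.597 × 0.7279 = 2.618 mg/L.
Second outfall: C = (20.60·2.618 + 2.300·37.70)/22.90 = 6.142 mg/L.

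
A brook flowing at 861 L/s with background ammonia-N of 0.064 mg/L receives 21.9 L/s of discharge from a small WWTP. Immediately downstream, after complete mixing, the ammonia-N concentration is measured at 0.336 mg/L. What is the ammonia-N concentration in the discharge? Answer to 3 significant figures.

Mass balance: 861.0·0.06400 + 21.90·Cₑ = 882.9·0.3360
→ Cₑ = (882.9·0.3360 − 861.0·0.06400) / 21.90 = 11.03 mg/L.

11.0 mg/L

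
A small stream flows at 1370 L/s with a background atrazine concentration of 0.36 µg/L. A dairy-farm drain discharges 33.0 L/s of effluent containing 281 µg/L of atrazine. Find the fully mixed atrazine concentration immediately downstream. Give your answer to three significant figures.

6.96 µg/L

Mixed concentration C = ΣQC/ΣQ = (1370·0.3600 + 33.00·281.0) / 1403 = 9766/1403 = 6.961 µg/L.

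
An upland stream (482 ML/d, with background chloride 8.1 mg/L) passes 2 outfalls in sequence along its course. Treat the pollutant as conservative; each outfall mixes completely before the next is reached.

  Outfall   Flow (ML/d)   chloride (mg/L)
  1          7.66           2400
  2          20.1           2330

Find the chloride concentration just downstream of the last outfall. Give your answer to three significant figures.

Below outfall 1: Q → 489.7 ML/d, C = (482.0·8.100 + 7.660·2400)/489.7 = 45.52 mg/L.
Below outfall 2: Q → 509.8 ML/d, C = (489.7·45.52 + 20.10·2330)/509.8 = 135.6 mg/L.

136 mg/L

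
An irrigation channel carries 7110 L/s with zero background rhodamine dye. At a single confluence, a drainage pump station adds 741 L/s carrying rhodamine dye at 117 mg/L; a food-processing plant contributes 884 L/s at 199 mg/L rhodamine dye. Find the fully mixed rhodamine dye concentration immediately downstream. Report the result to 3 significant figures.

Mass balance: C = (7110·0 + 741.0·117.0 + 884.0·199.0) / 8735 = 262600/8735 = 30.06 mg/L.

30.1 mg/L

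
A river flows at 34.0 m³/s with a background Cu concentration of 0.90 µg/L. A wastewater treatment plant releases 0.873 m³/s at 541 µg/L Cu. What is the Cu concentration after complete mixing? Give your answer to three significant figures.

14.4 µg/L

Conservation of mass: C = (34.00·0.9000 + 0.8730·541.0) / 34.87 = 502.9/34.87 = 14.42 µg/L.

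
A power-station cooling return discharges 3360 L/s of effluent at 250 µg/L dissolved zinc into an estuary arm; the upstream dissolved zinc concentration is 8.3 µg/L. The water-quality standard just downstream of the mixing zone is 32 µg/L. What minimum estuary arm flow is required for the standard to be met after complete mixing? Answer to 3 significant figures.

Set C_mix = 32: (Q·8.300 + 3360·250.0) / (Q + 3360) = 32
→ Q = 3360·(250.0 − 32)/(32 − 8.300) = 30910 L/s.

30900 L/s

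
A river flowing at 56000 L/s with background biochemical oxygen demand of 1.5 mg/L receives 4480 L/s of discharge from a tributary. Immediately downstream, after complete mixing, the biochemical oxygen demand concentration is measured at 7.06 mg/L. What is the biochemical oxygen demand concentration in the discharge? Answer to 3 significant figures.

76.6 mg/L

Mass balance: 56000·1.500 + 4480·Cₑ = 60480·7.060
→ Cₑ = (60480·7.060 − 56000·1.500) / 4480 = 76.56 mg/L.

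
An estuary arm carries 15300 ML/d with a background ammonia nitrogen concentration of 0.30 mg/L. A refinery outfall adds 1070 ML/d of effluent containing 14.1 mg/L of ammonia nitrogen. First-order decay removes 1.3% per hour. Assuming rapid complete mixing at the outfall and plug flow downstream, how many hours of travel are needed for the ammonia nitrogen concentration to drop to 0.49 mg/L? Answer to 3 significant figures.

68.6 h

After mixing, C = (15300·0.3000 + 1070·14.10) / 16370 = 19680/16370 = 1.202 mg/L.
1.3%/h lost → k = −ln(1 − 0.013) = 0.01309 h⁻¹.
1.202·exp(−k·t) = 0.49 → t = ln(1.202/0.49)/k = 246900 s = 68.58 h.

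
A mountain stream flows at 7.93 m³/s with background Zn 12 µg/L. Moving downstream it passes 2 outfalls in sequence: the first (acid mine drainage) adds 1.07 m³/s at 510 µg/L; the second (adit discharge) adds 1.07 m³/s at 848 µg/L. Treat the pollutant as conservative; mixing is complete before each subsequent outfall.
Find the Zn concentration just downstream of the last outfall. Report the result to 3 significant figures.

Outfall 1: combined Q = 9.000 m³/s; C = (7.930·12.00 + 1.070·510.0)/9.000 = 71.21 µg/L.
Outfall 2: combined Q = 10.07 m³/s; C = (9.000·71.21 + 1.070·848.0)/10.07 = 153.7 µg/L.

154 µg/L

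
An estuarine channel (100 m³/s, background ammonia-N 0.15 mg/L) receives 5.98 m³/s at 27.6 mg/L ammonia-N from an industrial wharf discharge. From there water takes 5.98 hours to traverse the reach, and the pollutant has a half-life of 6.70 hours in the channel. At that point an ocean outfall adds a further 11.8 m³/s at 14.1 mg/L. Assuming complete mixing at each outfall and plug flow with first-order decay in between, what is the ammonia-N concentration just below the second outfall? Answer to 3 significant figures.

Mixed concentration C = ΣQC/ΣQ = (100.0·0.1500 + 5.980·27.60) / 106.0 = 180.0/106.0 = 1.699 mg/L; combined flow 106.0 m³/s.
Half-life 6.70 h → k = ln 2 / 6.70 = 0.1035 h⁻¹ = 2.483 d⁻¹.
Applying C = C₀e^(−kt): 1.699 × 0.5387 = 0.9151 mg/L.
Second outfall: C = (106.0·0.9151 + 11.80·14.10)/117.8 = 2.236 mg/L.

2.24 mg/L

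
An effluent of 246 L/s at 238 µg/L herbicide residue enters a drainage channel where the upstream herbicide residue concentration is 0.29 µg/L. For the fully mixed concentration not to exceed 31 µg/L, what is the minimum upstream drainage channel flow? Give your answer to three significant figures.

Set C_mix = 31: (Q·0.2900 + 246.0·238.0) / (Q + 246.0) = 31
→ Q = 246.0·(238.0 − 31)/(31 − 0.2900) = 1658 L/s.

1660 L/s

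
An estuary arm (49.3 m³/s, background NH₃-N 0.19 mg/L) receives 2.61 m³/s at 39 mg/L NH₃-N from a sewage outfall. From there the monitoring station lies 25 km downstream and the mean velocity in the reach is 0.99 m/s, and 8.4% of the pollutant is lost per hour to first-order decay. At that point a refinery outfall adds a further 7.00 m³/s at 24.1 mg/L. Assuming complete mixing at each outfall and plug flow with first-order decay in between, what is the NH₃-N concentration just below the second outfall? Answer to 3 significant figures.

Conservation of mass: C = (49.30·0.1900 + 2.610·39.00) / 51.91 = 111.2/51.91 = 2.141 mg/L; combined flow 51.91 m³/s.
Travel time t = 25·1000 / 0.99 = 25250 s = 7.015 h.
8.4%/h lost → k = −ln(1 − 0.084) = 0.08774 h⁻¹.
First-order decay: C = 2.141·exp(−k·t) = 2.141·0.5404 = 1.157 mg/L.
Second outfall: C = (51.91·1.157 + 7.000·24.10)/58.91 = 3.883 mg/L.

3.88 mg/L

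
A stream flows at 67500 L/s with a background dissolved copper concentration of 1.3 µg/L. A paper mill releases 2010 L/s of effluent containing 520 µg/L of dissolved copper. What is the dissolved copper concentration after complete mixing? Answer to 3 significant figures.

16.3 µg/L

After mixing, C = (67500·1.300 + 2010·520.0) / 69510 = 1133000/69510 = 16.30 µg/L.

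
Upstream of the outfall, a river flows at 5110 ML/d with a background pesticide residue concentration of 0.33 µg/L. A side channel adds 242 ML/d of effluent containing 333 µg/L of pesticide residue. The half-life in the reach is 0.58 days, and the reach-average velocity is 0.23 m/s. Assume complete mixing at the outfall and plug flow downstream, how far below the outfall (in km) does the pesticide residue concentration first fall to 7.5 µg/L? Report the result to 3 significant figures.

Conservation of mass: C = (5110·0.3300 + 242.0·333.0) / 5352 = 82270/5352 = 15.37 µg/L.
Half-life 0.58 d → k = ln 2 / 0.58 = 1.195 d⁻¹.
Set 15.37·exp(−k·t) = 7.5 → t = ln(15.37/7.5)/k = 51880 s = 14.41 h.
Distance = v·t = 0.23·51880 = 11930 m = 11.93 km.

11.9 km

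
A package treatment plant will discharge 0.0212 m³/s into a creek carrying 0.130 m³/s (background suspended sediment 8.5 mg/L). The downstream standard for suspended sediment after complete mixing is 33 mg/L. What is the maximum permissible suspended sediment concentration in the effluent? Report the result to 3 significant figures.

At the limit, (Qr·Cr + Qe·Cₑ)/(Qr + Qe) = 33:
Cₑ = (0.1512·33 − 0.1300·8.500) / 0.02120 = 183.2 mg/L.

183 mg/L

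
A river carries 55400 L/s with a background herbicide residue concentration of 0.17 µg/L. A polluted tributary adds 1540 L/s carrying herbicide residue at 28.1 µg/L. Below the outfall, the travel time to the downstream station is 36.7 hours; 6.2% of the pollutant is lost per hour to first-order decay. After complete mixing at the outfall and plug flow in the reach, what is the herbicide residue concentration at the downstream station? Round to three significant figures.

0.0883 µg/L

After mixing, C = (55400·0.1700 + 1540·28.10) / 56940 = 52690/56940 = 0.9254 µg/L.
6.2%/h lost → k = −ln(1 − 0.062) = 0.06401 h⁻¹.
First-order decay: C = 0.9254·exp(−k·t) = 0.9254·0.09546 = 0.08834 µg/L.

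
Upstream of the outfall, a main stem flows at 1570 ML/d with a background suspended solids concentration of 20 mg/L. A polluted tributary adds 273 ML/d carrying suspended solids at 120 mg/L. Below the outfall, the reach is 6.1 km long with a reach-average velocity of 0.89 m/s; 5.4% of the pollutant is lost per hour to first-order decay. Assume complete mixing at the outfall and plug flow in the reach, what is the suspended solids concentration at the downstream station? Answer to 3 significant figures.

31.3 mg/L

Flow-weighted average: C = (1570·20.00 + 273.0·120.0) / 1843 = 64160/1843 = 34.81 mg/L.
Travel time t = 6.1·1000 / 0.89 = 6854 s = 1.904 h.
5.4%/h lost → k = −ln(1 − 0.054) = 0.05551 h⁻¹.
Decay over the reach: 34.81·exp(−kt) = 34.81·0.8997 = 31.32 mg/L.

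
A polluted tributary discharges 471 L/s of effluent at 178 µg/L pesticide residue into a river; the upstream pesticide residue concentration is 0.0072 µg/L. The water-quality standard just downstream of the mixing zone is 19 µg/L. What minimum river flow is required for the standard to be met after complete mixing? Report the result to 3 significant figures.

Set C_mix = 19: (Q·0.007200 + 471.0·178.0) / (Q + 471.0) = 19
→ Q = 471.0·(178.0 − 19)/(19 − 0.007200) = 3943 L/s.

3940 L/s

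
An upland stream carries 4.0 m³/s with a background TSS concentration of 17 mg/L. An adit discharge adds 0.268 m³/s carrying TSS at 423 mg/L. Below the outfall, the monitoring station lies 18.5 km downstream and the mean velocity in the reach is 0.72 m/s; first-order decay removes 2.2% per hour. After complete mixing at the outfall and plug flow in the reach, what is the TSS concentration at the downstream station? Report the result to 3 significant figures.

36.3 mg/L

Mass balance: C = (4.000·17.00 + 0.2680·423.0) / 4.268 = 181.4/4.268 = 42.49 mg/L.
Travel time t = 18.5·1000 / 0.72 = 25690 s = 7.137 h.
2.2%/h lost → k = −ln(1 − 0.022) = 0.02225 h⁻¹.
First-order decay: C = 42.49·exp(−k·t) = 42.49·0.8532 = 36.26 mg/L.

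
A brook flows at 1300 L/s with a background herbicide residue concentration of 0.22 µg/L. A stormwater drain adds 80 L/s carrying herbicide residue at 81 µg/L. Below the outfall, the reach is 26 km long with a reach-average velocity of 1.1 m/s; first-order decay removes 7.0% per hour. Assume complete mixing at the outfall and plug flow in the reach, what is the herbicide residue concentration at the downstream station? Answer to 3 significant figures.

3.04 µg/L

Conservation of mass: C = (1300·0.2200 + 80.00·81.00) / 1380 = 6766/1380 = 4.903 µg/L.
Travel time t = 26·1000 / 1.1 = 23640 s = 6.566 h.
7.0%/h lost → k = −ln(1 − 0.07) = 0.07257 h⁻¹.
Decay over the reach: 4.903·exp(−kt) = 4.903·0.6210 = 3.045 µg/L.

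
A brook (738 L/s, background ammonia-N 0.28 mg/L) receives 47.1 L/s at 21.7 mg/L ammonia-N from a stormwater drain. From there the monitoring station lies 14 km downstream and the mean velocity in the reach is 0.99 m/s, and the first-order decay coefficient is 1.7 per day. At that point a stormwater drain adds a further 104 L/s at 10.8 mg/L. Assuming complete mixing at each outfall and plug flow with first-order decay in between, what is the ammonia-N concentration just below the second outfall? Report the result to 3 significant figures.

Flow-weighted average: C = (738.0·0.2800 + 47.10·21.70) / 785.1 = 1229/785.1 = 1.565 mg/L; combined flow 785.1 L/s.
Travel time t = 14·1000 / 0.99 = 14140 s = 3.928 h.
First-order decay: C = 1.565·exp(−k·t) = 1.565·0.7571 = 1.185 mg/L.
Second outfall: C = (785.1·1.185 + 104.0·10.80)/889.1 = 2.310 mg/L.

2.31 mg/L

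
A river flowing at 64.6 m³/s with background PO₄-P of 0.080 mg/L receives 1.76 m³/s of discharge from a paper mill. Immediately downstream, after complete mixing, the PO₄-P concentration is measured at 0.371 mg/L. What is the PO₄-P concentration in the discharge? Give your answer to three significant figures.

11.1 mg/L

Mass balance: 64.60·0.08000 + 1.760·Cₑ = 66.36·0.3710
→ Cₑ = (66.36·0.3710 − 64.60·0.08000) / 1.760 = 11.05 mg/L.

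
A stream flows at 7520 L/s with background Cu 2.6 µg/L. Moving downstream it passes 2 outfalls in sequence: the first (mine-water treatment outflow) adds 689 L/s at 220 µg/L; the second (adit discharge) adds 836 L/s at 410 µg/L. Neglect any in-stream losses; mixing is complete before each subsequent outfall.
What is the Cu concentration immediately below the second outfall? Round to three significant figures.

56.8 µg/L

Below outfall 1: Q → 8209 L/s, C = (7520·2.600 + 689.0·220.0)/8209 = 20.85 µg/L.
Below outfall 2: Q → 9045 L/s, C = (8209·20.85 + 836.0·410.0)/9045 = 56.82 µg/L.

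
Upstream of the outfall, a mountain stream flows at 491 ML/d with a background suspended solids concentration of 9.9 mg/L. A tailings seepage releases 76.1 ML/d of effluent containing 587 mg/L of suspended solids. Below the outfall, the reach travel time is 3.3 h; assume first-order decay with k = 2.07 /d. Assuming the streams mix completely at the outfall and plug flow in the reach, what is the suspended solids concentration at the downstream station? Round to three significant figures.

After mixing, C = (491.0·9.900 + 76.10·587.0) / 567.1 = 49530/567.1 = 87.34 mg/L.
After decay, C = 87.34 × e^(−kt) = 87.34 × 0.7523 = 65.71 mg/L.

65.7 mg/L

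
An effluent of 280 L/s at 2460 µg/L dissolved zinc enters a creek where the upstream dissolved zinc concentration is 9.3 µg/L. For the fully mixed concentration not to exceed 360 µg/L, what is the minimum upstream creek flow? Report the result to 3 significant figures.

1680 L/s

Set C_mix = 360: (Q·9.300 + 280.0·2460) / (Q + 280.0) = 360
→ Q = 280.0·(2460 − 360)/(360 − 9.300) = 1677 L/s.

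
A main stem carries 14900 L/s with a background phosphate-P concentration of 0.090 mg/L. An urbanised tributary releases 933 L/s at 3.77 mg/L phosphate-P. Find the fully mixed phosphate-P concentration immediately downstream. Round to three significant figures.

0.307 mg/L

Conservation of mass: C = (14900·0.09000 + 933.0·3.770) / 15830 = 4858/15830 = 0.3069 mg/L.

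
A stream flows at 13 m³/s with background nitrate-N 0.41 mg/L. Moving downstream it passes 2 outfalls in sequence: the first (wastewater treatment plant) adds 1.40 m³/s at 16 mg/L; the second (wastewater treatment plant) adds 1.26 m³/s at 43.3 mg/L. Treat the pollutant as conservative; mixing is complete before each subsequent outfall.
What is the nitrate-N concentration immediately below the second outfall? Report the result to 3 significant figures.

After outfall 1: Q = 13.00 + 1.400 = 14.40 m³/s; C = (13.00·0.4100 + 1.400·16.00)/14.40 = 1.926 mg/L.
After outfall 2: Q = 14.40 + 1.260 = 15.66 m³/s; C = (14.40·1.926 + 1.260·43.30)/15.66 = 5.255 mg/L.

5.25 mg/L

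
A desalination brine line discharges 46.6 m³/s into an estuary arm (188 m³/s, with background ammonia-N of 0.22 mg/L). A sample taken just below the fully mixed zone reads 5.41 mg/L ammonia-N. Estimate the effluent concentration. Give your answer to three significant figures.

Mass balance: 188.0·0.2200 + 46.60·Cₑ = 234.6·5.410
→ Cₑ = (234.6·5.410 − 188.0·0.2200) / 46.60 = 26.35 mg/L.

26.3 mg/L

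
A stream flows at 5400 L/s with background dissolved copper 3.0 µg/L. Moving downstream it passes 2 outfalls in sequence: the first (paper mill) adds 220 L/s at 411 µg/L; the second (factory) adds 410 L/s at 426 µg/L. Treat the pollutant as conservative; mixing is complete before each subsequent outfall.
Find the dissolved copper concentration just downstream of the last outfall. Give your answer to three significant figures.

46.6 µg/L

Outfall 1: combined Q = 5620 L/s; C = (5400·3.000 + 220.0·411.0)/5620 = 18.97 µg/L.
Outfall 2: combined Q = 6030 L/s; C = (5620·18.97 + 410.0·426.0)/6030 = 46.65 µg/L.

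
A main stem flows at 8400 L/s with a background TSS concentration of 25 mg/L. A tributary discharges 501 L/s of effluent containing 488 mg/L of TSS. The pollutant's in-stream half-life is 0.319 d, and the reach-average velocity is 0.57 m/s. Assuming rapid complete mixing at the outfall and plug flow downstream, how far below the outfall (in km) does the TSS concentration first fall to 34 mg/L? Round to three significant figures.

After mixing, C = (8400·25.00 + 501.0·488.0) / 8901 = 454500/8901 = 51.06 mg/L.
Half-life 0.319 d → k = ln 2 / 0.319 = 2.173 d⁻¹.
Set 51.06·exp(−k·t) = 34 → t = ln(51.06/34)/k = 16170 s = 4.492 h.
Distance = v·t = 0.57·16170 = 9217 m = 9.217 km.

9.22 km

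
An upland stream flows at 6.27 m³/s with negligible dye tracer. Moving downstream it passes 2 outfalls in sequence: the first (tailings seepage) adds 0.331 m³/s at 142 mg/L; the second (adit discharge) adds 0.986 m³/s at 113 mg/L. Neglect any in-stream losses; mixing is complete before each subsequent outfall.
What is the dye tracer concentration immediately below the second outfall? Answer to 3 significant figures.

Outfall 1: combined Q = 6.601 m³/s; C = (6.270·0 + 0.3310·142.0)/6.601 = 7.120 mg/L.
Outfall 2: combined Q = 7.587 m³/s; C = (6.601·7.120 + 0.9860·113.0)/7.587 = 20.88 mg/L.

20.9 mg/L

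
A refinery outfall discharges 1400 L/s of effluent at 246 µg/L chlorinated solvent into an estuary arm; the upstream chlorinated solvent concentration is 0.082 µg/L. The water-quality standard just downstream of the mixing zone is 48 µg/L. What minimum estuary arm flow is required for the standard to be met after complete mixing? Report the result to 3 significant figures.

5780 L/s

Set C_mix = 48: (Q·0.08200 + 1400·246.0) / (Q + 1400) = 48
→ Q = 1400·(246.0 − 48)/(48 − 0.08200) = 5785 L/s.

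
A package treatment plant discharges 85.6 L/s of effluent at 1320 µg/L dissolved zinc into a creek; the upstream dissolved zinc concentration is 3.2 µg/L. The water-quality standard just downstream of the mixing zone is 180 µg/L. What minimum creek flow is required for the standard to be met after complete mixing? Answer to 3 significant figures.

Set C_mix = 180: (Q·3.200 + 85.60·1320) / (Q + 85.60) = 180
→ Q = 85.60·(1320 − 180)/(180 − 3.200) = 551.9 L/s.

552 L/s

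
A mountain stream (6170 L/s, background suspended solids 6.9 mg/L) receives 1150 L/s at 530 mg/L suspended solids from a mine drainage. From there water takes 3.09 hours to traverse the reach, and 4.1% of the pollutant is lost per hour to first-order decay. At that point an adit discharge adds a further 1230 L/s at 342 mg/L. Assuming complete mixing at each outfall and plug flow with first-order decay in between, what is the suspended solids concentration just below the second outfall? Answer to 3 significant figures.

Mass balance: C = (6170·6.900 + 1150·530.0) / 7320 = 652100/7320 = 89.08 mg/L; combined flow 7320 L/s.
4.1%/h lost → k = −ln(1 − 0.041) = 0.04186 h⁻¹.
Applying C = C₀e^(−kt): 89.08 × 0.8787 = 78.27 mg/L.
At the second outfall, C = (7320·78.27 + 1230·342.0) / (7320 + 1230) = 116.2 mg/L.

116 mg/L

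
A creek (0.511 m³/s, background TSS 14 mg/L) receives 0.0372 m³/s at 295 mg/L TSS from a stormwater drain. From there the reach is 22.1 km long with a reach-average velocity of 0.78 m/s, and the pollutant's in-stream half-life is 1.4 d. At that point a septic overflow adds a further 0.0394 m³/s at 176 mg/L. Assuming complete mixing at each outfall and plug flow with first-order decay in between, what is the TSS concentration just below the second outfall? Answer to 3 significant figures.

Mixed concentration C = ΣQC/ΣQ = (0.5110·14.00 + 0.03720·295.0) / 0.5482 = 18.13/0.5482 = 33.07 mg/L; combined flow 0.5482 m³/s.
Travel time t = 22.1·1000 / 0.78 = 28330 s = 7.870 h.
Half-life 1.4 d → k = ln 2 / 1.4 = 0.4951 d⁻¹.
Applying C = C₀e^(−kt): 33.07 × 0.8501 = 28.11 mg/L.
Second outfall: C = (0.5482·28.11 + 0.03940·176.0)/0.5876 = 38.03 mg/L.

38.0 mg/L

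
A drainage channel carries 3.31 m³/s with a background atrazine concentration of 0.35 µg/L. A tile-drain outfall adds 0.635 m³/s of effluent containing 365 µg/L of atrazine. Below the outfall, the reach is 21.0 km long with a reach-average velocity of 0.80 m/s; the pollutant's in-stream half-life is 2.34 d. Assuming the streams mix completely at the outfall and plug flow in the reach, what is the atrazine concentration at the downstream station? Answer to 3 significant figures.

Mixed concentration C = ΣQC/ΣQ = (3.310·0.3500 + 0.6350·365.0) / 3.945 = 232.9/3.945 = 59.05 µg/L.
Travel time t = 21.0·1000 / 0.80 = 26250 s = 7.292 h.
Half-life 2.34 d → k = ln 2 / 2.34 = 0.2962 d⁻¹.
Applying C = C₀e^(−kt): 59.05 × 0.9139 = 53.96 µg/L.

54.0 µg/L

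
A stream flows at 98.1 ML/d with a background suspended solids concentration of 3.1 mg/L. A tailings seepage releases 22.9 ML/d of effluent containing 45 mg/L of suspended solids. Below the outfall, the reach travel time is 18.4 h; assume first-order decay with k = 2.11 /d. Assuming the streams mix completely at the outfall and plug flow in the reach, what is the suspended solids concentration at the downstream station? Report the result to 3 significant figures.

Conservation of mass: C = (98.10·3.100 + 22.90·45.00) / 121.0 = 1335/121.0 = 11.03 mg/L.
Decay over the reach: 11.03·exp(−kt) = 11.03·0.1984 = 2.188 mg/L.

2.19 mg/L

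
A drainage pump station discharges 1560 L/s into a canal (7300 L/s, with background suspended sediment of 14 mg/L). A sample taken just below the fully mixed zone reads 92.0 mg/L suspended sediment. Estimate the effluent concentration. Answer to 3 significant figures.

Mass balance: 7300·14.00 + 1560·Cₑ = 8860·92.00
→ Cₑ = (8860·92.00 − 7300·14.00) / 1560 = 457.0 mg/L.

457 mg/L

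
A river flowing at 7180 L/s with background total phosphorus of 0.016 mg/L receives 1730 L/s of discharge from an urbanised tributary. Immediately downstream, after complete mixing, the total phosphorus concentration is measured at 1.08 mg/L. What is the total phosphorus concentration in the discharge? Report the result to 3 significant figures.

Mass balance: 7180·0.01600 + 1730·Cₑ = 8910·1.080
→ Cₑ = (8910·1.080 − 7180·0.01600) / 1730 = 5.496 mg/L.

5.50 mg/L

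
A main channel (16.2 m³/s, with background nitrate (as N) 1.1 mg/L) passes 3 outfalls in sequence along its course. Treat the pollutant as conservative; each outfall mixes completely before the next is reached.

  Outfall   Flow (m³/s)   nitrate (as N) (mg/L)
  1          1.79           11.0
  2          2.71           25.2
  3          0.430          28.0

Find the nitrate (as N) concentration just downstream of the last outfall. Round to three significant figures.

5.58 mg/L

After outfall 1: Q = 16.20 + 1.790 = 17.99 m³/s; C = (16.20·1.100 + 1.790·11.00)/17.99 = 2.085 mg/L.
After outfall 2: Q = 17.99 + 2.710 = 20.70 m³/s; C = (17.99·2.085 + 2.710·25.20)/20.70 = 5.111 mg/L.
After outfall 3: Q = 20.70 + 0.4300 = 21.13 m³/s; C = (20.70·5.111 + 0.4300·28.00)/21.13 = 5.577 mg/L.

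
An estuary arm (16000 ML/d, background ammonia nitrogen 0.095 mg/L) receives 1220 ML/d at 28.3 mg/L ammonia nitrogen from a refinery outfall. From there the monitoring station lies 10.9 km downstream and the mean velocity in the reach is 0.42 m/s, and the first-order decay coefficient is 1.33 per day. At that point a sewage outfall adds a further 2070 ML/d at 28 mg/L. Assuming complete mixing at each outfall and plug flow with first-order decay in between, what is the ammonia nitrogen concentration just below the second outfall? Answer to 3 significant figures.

4.26 mg/L

Mixed concentration C = ΣQC/ΣQ = (16000·0.09500 + 1220·28.30) / 17220 = 36050/17220 = 2.093 mg/L; combined flow 17220 ML/d.
Travel time t = 10.9·1000 / 0.42 = 25950 s = 7.209 h.
Applying C = C₀e^(−kt): 2.093 × 0.6707 = 1.404 mg/L.
At the second outfall, C = (17220·1.404 + 2070·28.00) / (17220 + 2070) = 4.258 mg/L.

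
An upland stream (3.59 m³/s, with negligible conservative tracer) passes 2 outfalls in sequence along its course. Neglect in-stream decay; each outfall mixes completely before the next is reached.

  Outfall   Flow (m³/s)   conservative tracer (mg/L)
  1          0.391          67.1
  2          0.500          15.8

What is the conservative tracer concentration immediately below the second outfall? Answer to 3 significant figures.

Below outfall 1: Q → 3.981 m³/s, C = (3.590·0 + 0.3910·67.10)/3.981 = 6.590 mg/L.
Below outfall 2: Q → 4.481 m³/s, C = (3.981·6.590 + 0.5000·15.80)/4.481 = 7.618 mg/L.

7.62 mg/L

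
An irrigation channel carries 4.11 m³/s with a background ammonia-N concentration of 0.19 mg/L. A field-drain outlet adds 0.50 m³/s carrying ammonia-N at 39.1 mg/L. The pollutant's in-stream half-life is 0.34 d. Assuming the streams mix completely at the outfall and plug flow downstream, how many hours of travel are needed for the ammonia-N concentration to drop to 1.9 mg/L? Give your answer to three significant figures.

Flow-weighted average: C = (4.110·0.1900 + 0.5000·39.10) / 4.610 = 20.33/4.610 = 4.410 mg/L.
Half-life 0.34 d → k = ln 2 / 0.34 = 2.039 d⁻¹.
4.410·exp(−k·t) = 1.9 → t = ln(4.410/1.9)/k = 35690 s = 9.913 h.

9.91 h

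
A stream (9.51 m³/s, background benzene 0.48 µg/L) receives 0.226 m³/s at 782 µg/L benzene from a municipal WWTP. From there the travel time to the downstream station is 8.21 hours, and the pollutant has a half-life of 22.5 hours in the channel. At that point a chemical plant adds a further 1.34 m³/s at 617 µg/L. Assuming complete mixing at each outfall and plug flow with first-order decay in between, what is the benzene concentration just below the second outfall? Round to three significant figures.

Mixed concentration C = ΣQC/ΣQ = (9.510·0.4800 + 0.2260·782.0) / 9.736 = 181.3/9.736 = 18.62 µg/L; combined flow 9.736 m³/s.
Half-life 22.5 h → k = ln 2 / 22.5 = 0.03081 h⁻¹ = 0.7394 d⁻¹.
First-order decay: C = 18.62·exp(−k·t) = 18.62·0.7765 = 14.46 µg/L.
At the second outfall, C = (9.736·14.46 + 1.340·617.0) / (9.736 + 1.340) = 87.36 µg/L.

87.4 µg/L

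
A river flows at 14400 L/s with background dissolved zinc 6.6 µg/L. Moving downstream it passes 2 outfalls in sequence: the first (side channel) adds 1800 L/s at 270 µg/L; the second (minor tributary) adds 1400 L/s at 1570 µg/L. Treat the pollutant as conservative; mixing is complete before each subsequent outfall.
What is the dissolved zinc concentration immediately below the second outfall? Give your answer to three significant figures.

After outfall 1: Q = 14400 + 1800 = 16200 L/s; C = (14400·6.600 + 1800·270.0)/16200 = 35.87 µg/L.
After outfall 2: Q = 16200 + 1400 = 17600 L/s; C = (16200·35.87 + 1400·1570)/17600 = 157.9 µg/L.

158 µg/L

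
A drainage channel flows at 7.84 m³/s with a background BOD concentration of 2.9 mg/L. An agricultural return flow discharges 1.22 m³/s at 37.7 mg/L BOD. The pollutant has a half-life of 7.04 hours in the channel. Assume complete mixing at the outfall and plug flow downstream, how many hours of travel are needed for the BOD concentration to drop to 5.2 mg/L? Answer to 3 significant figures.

Conservation of mass: C = (7.840·2.900 + 1.220·37.70) / 9.060 = 68.73/9.060 = 7.586 mg/L.
Half-life 7.04 h → k = ln 2 / 7.04 = 0.09846 h⁻¹ = 2.363 d⁻¹.
7.586·exp(−k·t) = 5.2 → t = ln(7.586/5.2)/k = 13810 s = 3.836 h.

3.84 h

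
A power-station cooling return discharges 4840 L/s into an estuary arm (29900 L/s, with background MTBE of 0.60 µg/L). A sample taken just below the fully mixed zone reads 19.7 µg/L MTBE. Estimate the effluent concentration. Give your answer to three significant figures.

138 µg/L

Mass balance: 29900·0.6000 + 4840·Cₑ = 34740·19.70
→ Cₑ = (34740·19.70 − 29900·0.6000) / 4840 = 137.7 µg/L.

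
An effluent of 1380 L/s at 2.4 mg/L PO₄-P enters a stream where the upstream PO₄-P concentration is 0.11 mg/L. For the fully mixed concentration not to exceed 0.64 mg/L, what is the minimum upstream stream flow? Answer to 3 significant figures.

4580 L/s

Set C_mix = 0.64: (Q·0.1100 + 1380·2.400) / (Q + 1380) = 0.64
→ Q = 1380·(2.400 − 0.64)/(0.64 − 0.1100) = 4583 L/s.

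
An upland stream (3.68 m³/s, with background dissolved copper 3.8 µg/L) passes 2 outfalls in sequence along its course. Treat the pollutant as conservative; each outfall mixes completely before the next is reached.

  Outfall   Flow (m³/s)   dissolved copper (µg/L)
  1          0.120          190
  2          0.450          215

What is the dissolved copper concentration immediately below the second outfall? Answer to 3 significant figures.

Outfall 1: combined Q = 3.800 m³/s; C = (3.680·3.800 + 0.1200·190.0)/3.800 = 9.680 µg/L.
Outfall 2: combined Q = 4.250 m³/s; C = (3.800·9.680 + 0.4500·215.0)/4.250 = 31.42 µg/L.

31.4 µg/L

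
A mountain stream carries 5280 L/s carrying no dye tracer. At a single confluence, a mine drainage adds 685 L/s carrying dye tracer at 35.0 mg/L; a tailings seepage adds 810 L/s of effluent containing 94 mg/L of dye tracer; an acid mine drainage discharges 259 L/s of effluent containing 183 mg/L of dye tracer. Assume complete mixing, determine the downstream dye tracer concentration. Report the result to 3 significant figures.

21.0 mg/L

Flow-weighted average: C = (5280·0 + 685.0·35.00 + 810.0·94.00 + 259.0·183.0) / 7034 = 147500/7034 = 20.97 mg/L.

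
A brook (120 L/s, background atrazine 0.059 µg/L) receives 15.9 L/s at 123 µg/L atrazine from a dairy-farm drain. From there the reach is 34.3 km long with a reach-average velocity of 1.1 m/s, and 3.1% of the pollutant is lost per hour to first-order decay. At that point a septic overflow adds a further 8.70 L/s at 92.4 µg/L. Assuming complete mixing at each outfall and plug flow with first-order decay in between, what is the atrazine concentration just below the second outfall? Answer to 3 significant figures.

15.9 µg/L

Conservation of mass: C = (120.0·0.05900 + 15.90·123.0) / 135.9 = 1963/135.9 = 14.44 µg/L; combined flow 135.9 L/s.
Travel time t = 34.3·1000 / 1.1 = 31180 s = 8.662 h.
3.1%/h lost → k = −ln(1 − 0.031) = 0.03149 h⁻¹.
First-order decay: C = 14.44·exp(−k·t) = 14.44·0.7613 = 10.99 µg/L.
Second outfall: C = (135.9·10.99 + 8.700·92.40)/144.6 = 15.89 µg/L.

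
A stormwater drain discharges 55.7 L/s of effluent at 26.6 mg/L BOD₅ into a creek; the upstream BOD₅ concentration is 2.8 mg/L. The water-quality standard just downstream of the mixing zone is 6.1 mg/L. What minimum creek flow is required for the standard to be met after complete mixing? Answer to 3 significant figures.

Set C_mix = 6.1: (Q·2.800 + 55.70·26.60) / (Q + 55.70) = 6.1
→ Q = 55.70·(26.60 − 6.1)/(6.1 − 2.800) = 346.0 L/s.

346 L/s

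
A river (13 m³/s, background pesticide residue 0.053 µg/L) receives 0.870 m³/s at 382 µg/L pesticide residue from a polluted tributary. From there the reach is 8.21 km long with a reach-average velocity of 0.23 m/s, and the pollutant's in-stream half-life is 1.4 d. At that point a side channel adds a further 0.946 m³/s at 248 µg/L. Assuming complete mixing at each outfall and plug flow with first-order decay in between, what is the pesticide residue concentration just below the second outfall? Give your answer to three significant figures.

Flow-weighted average: C = (13.00·0.05300 + 0.8700·382.0) / 13.87 = 333.0/13.87 = 24.01 µg/L; combined flow 13.87 m³/s.
Travel time t = 8.21·1000 / 0.23 = 35700 s = 9.915 h.
Half-life 1.4 d → k = ln 2 / 1.4 = 0.4951 d⁻¹.
Applying C = C₀e^(−kt): 24.01 × 0.8150 = 19.57 µg/L.
Second outfall: C = (13.87·19.57 + 0.9460·248.0)/14.82 = 34.15 µg/L.

34.2 µg/L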